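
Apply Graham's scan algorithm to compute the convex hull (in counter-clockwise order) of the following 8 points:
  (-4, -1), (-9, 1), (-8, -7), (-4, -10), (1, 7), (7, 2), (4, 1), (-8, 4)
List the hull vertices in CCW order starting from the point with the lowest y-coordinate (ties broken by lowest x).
Hull (CCW) = [(-4, -10), (7, 2), (1, 7), (-8, 4), (-9, 1), (-8, -7)]

Graham scan procedure:
  1. Find the pivot p₀ = point with lowest y (tie → lowest x): (-4, -10).
  2. Sort the remaining points by polar angle around p₀.
  3. Walk through sorted points, maintaining a stack; pop the top while the last three entries make a non-left turn (cross product ≤ 0).
  4. Final stack is the convex hull in CCW order: (-4, -10), (7, 2), (1, 7), (-8, 4), (-9, 1), (-8, -7).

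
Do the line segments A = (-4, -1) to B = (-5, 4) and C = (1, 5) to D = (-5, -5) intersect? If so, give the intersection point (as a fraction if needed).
No (intersection of containing lines falls outside at least one segment)

Parametrize and solve: t = -7/20, s = 31/40. At least one of these is outside [0, 1], so the segments do not intersect.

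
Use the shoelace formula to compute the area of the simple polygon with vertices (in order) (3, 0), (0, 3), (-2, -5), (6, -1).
Area = 25

Shoelace formula: Area = (1/2) |Σ_i (x_i · y_{i+1} − x_{i+1} · y_i)| (indices mod n). Compute each cross term:
  (3)(3) − (0)(0) = 9
  (0)(-5) − (-2)(3) = 6
  (-2)(-1) − (6)(-5) = 32
  (6)(0) − (3)(-1) = 3
Sum = 50, so (signed) Area = 50/2 = 25, |Area| = 25.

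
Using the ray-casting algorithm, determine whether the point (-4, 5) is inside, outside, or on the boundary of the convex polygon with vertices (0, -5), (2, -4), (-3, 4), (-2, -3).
The point (-4, 5) lies strictly outside the polygon

Cast a horizontal ray to the right from the query point and count how many polygon edges it crosses (each edge strictly once or zero times, handled with the usual half-open convention). 
Parity of crossings → even ⇒ outside.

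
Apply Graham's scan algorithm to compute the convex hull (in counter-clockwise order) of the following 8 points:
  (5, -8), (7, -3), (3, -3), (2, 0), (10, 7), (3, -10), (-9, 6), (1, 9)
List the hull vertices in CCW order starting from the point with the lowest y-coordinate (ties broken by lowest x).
Hull (CCW) = [(3, -10), (5, -8), (7, -3), (10, 7), (1, 9), (-9, 6)]

Graham scan procedure:
  1. Find the pivot p₀ = point with lowest y (tie → lowest x): (3, -10).
  2. Sort the remaining points by polar angle around p₀.
  3. Walk through sorted points, maintaining a stack; pop the top while the last three entries make a non-left turn (cross product ≤ 0).
  4. Final stack is the convex hull in CCW order: (3, -10), (5, -8), (7, -3), (10, 7), (1, 9), (-9, 6).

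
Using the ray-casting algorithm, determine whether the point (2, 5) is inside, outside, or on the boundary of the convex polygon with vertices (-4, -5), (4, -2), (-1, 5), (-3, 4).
The point (2, 5) lies strictly outside the polygon

Cast a horizontal ray to the right from the query point and count how many polygon edges it crosses (each edge strictly once or zero times, handled with the usual half-open convention). 
Parity of crossings → even ⇒ outside.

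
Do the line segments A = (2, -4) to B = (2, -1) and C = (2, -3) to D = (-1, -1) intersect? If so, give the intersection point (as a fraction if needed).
Yes; intersection at (2, -3) (t = 1/3 on AB, s = 0 on CD)

Parametrize AB as A + t(B − A) = (2 + 0 t, -4 + 3 t) and CD as C + s(D − C) = (2 + -3 s, -3 + 2 s). Solve the linear system for (t, s). Determinant = -9 ≠ 0, so a unique intersection of the containing lines exists. Solution: t = 1/3, s = 0 — both in [0, 1], so the segments cross. Intersection point: (2, -3).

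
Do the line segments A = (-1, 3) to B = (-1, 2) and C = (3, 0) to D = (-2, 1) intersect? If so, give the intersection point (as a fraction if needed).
No (intersection of containing lines falls outside at least one segment)

Parametrize and solve: t = 11/5, s = 4/5. At least one of these is outside [0, 1], so the segments do not intersect.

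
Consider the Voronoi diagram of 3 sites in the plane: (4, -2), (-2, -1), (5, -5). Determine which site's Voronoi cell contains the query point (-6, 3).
Nearest site = (-2, -1)

The Voronoi cell of site s contains exactly those query points closer to s than to any other site. Compute squared distances from q = (-6, 3) to each site:
  (-2 − -6)² + (-1 − 3)² = 32
  (4 − -6)² + (-2 − 3)² = 125
  (5 − -6)² + (-5 − 3)² = 185
Minimum is attained by (-2, -1), so q lies in its Voronoi cell.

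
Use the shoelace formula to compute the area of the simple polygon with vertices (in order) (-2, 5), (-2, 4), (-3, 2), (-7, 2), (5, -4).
Area = 53/2

Shoelace formula: Area = (1/2) |Σ_i (x_i · y_{i+1} − x_{i+1} · y_i)| (indices mod n). Compute each cross term:
  (-2)(4) − (-2)(5) = 2
  (-2)(2) − (-3)(4) = 8
  (-3)(2) − (-7)(2) = 8
  (-7)(-4) − (5)(2) = 18
  (5)(5) − (-2)(-4) = 17
Sum = 53, so (signed) Area = 53/2 = 53/2, |Area| = 53/2.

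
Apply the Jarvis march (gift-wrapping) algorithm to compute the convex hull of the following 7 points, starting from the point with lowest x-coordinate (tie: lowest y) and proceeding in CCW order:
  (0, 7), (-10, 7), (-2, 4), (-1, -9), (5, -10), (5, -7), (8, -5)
Hull (CCW) = [(-10, 7), (-1, -9), (5, -10), (8, -5), (0, 7)]

Jarvis march: at each step, from the current hull vertex p, select the next vertex q as the point such that every other point lies strictly to the left of (or on) the directed line p → q. (Equivalently: for every other point r, the cross product (q − p) × (r − p) ≥ 0.)
Starting point (lowest x, tie lowest y): (-10, 7). Wrap until returning to start. Resulting hull: (-10, 7), (-1, -9), (5, -10), (8, -5), (0, 7).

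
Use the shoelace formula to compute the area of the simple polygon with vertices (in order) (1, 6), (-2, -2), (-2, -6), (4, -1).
Area = 69/2

Shoelace formula: Area = (1/2) |Σ_i (x_i · y_{i+1} − x_{i+1} · y_i)| (indices mod n). Compute each cross term:
  (1)(-2) − (-2)(6) = 10
  (-2)(-6) − (-2)(-2) = 8
  (-2)(-1) − (4)(-6) = 26
  (4)(6) − (1)(-1) = 25
Sum = 69, so (signed) Area = 69/2 = 69/2, |Area| = 69/2.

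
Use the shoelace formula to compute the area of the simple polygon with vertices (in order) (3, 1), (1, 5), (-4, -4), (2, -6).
Area = 41

Shoelace formula: Area = (1/2) |Σ_i (x_i · y_{i+1} − x_{i+1} · y_i)| (indices mod n). Compute each cross term:
  (3)(5) − (1)(1) = 14
  (1)(-4) − (-4)(5) = 16
  (-4)(-6) − (2)(-4) = 32
  (2)(1) − (3)(-6) = 20
Sum = 82, so (signed) Area = 82/2 = 41, |Area| = 41.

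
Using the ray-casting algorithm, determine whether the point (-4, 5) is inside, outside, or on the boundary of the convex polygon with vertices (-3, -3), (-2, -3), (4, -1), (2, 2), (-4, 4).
The point (-4, 5) lies strictly outside the polygon

Cast a horizontal ray to the right from the query point and count how many polygon edges it crosses (each edge strictly once or zero times, handled with the usual half-open convention). 
Parity of crossings → even ⇒ outside.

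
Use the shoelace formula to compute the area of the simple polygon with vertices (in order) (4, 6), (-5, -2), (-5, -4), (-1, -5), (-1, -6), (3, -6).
Area = 60

Shoelace formula: Area = (1/2) |Σ_i (x_i · y_{i+1} − x_{i+1} · y_i)| (indices mod n). Compute each cross term:
  (4)(-2) − (-5)(6) = 22
  (-5)(-4) − (-5)(-2) = 10
  (-5)(-5) − (-1)(-4) = 21
  (-1)(-6) − (-1)(-5) = 1
  (-1)(-6) − (3)(-6) = 24
  (3)(6) − (4)(-6) = 42
Sum = 120, so (signed) Area = 120/2 = 60, |Area| = 60.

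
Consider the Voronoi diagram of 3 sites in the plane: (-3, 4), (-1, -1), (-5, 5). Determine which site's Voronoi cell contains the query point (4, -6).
Nearest site = (-1, -1)

The Voronoi cell of site s contains exactly those query points closer to s than to any other site. Compute squared distances from q = (4, -6) to each site:
  (-1 − 4)² + (-1 − -6)² = 50
  (-3 − 4)² + (4 − -6)² = 149
  (-5 − 4)² + (5 − -6)² = 202
Minimum is attained by (-1, -1), so q lies in its Voronoi cell.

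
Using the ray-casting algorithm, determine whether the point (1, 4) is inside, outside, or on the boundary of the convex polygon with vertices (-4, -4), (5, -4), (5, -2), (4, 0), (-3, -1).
The point (1, 4) lies strictly outside the polygon

Cast a horizontal ray to the right from the query point and count how many polygon edges it crosses (each edge strictly once or zero times, handled with the usual half-open convention). 
Parity of crossings → even ⇒ outside.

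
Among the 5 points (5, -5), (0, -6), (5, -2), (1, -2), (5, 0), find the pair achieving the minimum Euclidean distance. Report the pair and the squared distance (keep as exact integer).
Pair = ((5, -2), (5, 0)); squared distance = 4

Compute all C(5, 2) = 10 pairwise squared distances (x_i − x_j)² + (y_i − y_j)². The minimum is 4, attained by the pair ((5, -2), (5, 0)).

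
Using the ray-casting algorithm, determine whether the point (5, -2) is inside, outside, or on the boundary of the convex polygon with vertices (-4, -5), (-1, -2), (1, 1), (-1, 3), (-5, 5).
The point (5, -2) lies strictly outside the polygon

Cast a horizontal ray to the right from the query point and count how many polygon edges it crosses (each edge strictly once or zero times, handled with the usual half-open convention). 
Parity of crossings → even ⇒ outside.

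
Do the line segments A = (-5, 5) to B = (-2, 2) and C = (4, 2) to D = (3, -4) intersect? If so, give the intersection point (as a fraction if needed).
No (intersection of containing lines falls outside at least one segment)

Parametrize and solve: t = 19/7, s = 6/7. At least one of these is outside [0, 1], so the segments do not intersect.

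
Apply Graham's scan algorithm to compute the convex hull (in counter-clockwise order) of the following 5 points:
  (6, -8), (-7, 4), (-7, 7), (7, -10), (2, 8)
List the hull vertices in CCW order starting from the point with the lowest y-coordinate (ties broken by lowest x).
Hull (CCW) = [(7, -10), (2, 8), (-7, 7), (-7, 4)]

Graham scan procedure:
  1. Find the pivot p₀ = point with lowest y (tie → lowest x): (7, -10).
  2. Sort the remaining points by polar angle around p₀.
  3. Walk through sorted points, maintaining a stack; pop the top while the last three entries make a non-left turn (cross product ≤ 0).
  4. Final stack is the convex hull in CCW order: (7, -10), (2, 8), (-7, 7), (-7, 4).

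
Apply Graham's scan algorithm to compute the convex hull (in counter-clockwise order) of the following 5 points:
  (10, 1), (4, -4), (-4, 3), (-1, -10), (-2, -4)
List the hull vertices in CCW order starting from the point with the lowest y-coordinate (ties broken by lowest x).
Hull (CCW) = [(-1, -10), (10, 1), (-4, 3)]

Graham scan procedure:
  1. Find the pivot p₀ = point with lowest y (tie → lowest x): (-1, -10).
  2. Sort the remaining points by polar angle around p₀.
  3. Walk through sorted points, maintaining a stack; pop the top while the last three entries make a non-left turn (cross product ≤ 0).
  4. Final stack is the convex hull in CCW order: (-1, -10), (10, 1), (-4, 3).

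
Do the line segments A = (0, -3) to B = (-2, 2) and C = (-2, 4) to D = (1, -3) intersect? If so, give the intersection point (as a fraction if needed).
No (intersection of containing lines falls outside at least one segment)

Parametrize and solve: t = 7, s = -4. At least one of these is outside [0, 1], so the segments do not intersect.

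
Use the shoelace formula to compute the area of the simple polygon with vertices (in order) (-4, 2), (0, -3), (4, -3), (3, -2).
Area = 23/2

Shoelace formula: Area = (1/2) |Σ_i (x_i · y_{i+1} − x_{i+1} · y_i)| (indices mod n). Compute each cross term:
  (-4)(-3) − (0)(2) = 12
  (0)(-3) − (4)(-3) = 12
  (4)(-2) − (3)(-3) = 1
  (3)(2) − (-4)(-2) = -2
Sum = 23, so (signed) Area = 23/2 = 23/2, |Area| = 23/2.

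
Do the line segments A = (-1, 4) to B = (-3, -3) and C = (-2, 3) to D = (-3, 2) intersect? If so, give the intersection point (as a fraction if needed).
No (intersection of containing lines falls outside at least one segment)

Parametrize and solve: t = 0, s = -1. At least one of these is outside [0, 1], so the segments do not intersect.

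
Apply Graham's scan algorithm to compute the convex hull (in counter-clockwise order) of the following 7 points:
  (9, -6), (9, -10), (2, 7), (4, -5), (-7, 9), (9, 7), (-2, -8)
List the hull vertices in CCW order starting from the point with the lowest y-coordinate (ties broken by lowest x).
Hull (CCW) = [(9, -10), (9, 7), (-7, 9), (-2, -8)]

Graham scan procedure:
  1. Find the pivot p₀ = point with lowest y (tie → lowest x): (9, -10).
  2. Sort the remaining points by polar angle around p₀.
  3. Walk through sorted points, maintaining a stack; pop the top while the last three entries make a non-left turn (cross product ≤ 0).
  4. Final stack is the convex hull in CCW order: (9, -10), (9, 7), (-7, 9), (-2, -8).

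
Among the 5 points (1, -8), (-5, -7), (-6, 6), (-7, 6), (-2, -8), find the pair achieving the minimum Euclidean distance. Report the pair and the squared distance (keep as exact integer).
Pair = ((-6, 6), (-7, 6)); squared distance = 1

Compute all C(5, 2) = 10 pairwise squared distances (x_i − x_j)² + (y_i − y_j)². The minimum is 1, attained by the pair ((-6, 6), (-7, 6)).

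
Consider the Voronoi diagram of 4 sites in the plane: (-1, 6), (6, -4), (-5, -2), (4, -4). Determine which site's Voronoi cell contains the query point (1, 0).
Nearest site = (4, -4)

The Voronoi cell of site s contains exactly those query points closer to s than to any other site. Compute squared distances from q = (1, 0) to each site:
  (4 − 1)² + (-4 − 0)² = 25
  (-5 − 1)² + (-2 − 0)² = 40
  (-1 − 1)² + (6 − 0)² = 40
  (6 − 1)² + (-4 − 0)² = 41
Minimum is attained by (4, -4), so q lies in its Voronoi cell.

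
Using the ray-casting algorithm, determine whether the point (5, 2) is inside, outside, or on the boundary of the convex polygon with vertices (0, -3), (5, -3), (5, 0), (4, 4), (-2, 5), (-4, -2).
The point (5, 2) lies strictly outside the polygon

Cast a horizontal ray to the right from the query point and count how many polygon edges it crosses (each edge strictly once or zero times, handled with the usual half-open convention). 
Parity of crossings → even ⇒ outside.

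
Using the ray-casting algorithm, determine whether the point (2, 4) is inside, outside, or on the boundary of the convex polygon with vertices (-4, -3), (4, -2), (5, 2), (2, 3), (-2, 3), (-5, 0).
The point (2, 4) lies strictly outside the polygon

Cast a horizontal ray to the right from the query point and count how many polygon edges it crosses (each edge strictly once or zero times, handled with the usual half-open convention). 
Parity of crossings → even ⇒ outside.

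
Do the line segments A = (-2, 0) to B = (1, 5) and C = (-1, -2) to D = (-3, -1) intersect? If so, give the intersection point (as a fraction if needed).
No (intersection of containing lines falls outside at least one segment)

Parametrize and solve: t = -3/13, s = 11/13. At least one of these is outside [0, 1], so the segments do not intersect.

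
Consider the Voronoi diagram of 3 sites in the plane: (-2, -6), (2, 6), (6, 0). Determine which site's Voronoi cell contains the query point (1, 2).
Nearest site = (2, 6)

The Voronoi cell of site s contains exactly those query points closer to s than to any other site. Compute squared distances from q = (1, 2) to each site:
  (2 − 1)² + (6 − 2)² = 17
  (6 − 1)² + (0 − 2)² = 29
  (-2 − 1)² + (-6 − 2)² = 73
Minimum is attained by (2, 6), so q lies in its Voronoi cell.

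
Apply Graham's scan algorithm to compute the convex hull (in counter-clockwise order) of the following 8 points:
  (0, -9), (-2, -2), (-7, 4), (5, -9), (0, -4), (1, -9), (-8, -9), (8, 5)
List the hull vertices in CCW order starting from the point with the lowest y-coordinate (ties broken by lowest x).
Hull (CCW) = [(-8, -9), (5, -9), (8, 5), (-7, 4)]

Graham scan procedure:
  1. Find the pivot p₀ = point with lowest y (tie → lowest x): (-8, -9).
  2. Sort the remaining points by polar angle around p₀.
  3. Walk through sorted points, maintaining a stack; pop the top while the last three entries make a non-left turn (cross product ≤ 0).
  4. Final stack is the convex hull in CCW order: (-8, -9), (5, -9), (8, 5), (-7, 4).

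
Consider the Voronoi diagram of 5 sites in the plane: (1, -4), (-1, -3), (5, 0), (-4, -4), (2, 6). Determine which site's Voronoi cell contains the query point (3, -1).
Nearest site = (5, 0)

The Voronoi cell of site s contains exactly those query points closer to s than to any other site. Compute squared distances from q = (3, -1) to each site:
  (5 − 3)² + (0 − -1)² = 5
  (1 − 3)² + (-4 − -1)² = 13
  (-1 − 3)² + (-3 − -1)² = 20
  (2 − 3)² + (6 − -1)² = 50
  (-4 − 3)² + (-4 − -1)² = 58
Minimum is attained by (5, 0), so q lies in its Voronoi cell.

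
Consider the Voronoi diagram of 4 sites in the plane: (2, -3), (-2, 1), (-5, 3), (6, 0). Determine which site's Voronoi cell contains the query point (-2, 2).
Nearest site = (-2, 1)

The Voronoi cell of site s contains exactly those query points closer to s than to any other site. Compute squared distances from q = (-2, 2) to each site:
  (-2 − -2)² + (1 − 2)² = 1
  (-5 − -2)² + (3 − 2)² = 10
  (2 − -2)² + (-3 − 2)² = 41
  (6 − -2)² + (0 − 2)² = 68
Minimum is attained by (-2, 1), so q lies in its Voronoi cell.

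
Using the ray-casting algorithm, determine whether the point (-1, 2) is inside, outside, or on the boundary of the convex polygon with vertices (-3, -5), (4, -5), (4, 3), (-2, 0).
The point (-1, 2) lies strictly outside the polygon

Cast a horizontal ray to the right from the query point and count how many polygon edges it crosses (each edge strictly once or zero times, handled with the usual half-open convention). 
Parity of crossings → even ⇒ outside.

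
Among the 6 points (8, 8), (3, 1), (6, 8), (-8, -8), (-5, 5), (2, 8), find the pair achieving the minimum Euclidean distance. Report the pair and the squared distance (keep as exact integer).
Pair = ((8, 8), (6, 8)); squared distance = 4

Compute all C(6, 2) = 15 pairwise squared distances (x_i − x_j)² + (y_i − y_j)². The minimum is 4, attained by the pair ((8, 8), (6, 8)).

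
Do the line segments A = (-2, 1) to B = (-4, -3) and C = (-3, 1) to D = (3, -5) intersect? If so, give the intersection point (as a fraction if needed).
Yes; intersection at (-7/3, 1/3) (t = 1/6 on AB, s = 1/9 on CD)

Parametrize AB as A + t(B − A) = (-2 + -2 t, 1 + -4 t) and CD as C + s(D − C) = (-3 + 6 s, 1 + -6 s). Solve the linear system for (t, s). Determinant = -36 ≠ 0, so a unique intersection of the containing lines exists. Solution: t = 1/6, s = 1/9 — both in [0, 1], so the segments cross. Intersection point: (-7/3, 1/3).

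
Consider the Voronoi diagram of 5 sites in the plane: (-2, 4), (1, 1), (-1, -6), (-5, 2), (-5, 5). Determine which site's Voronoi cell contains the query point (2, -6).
Nearest site = (-1, -6)

The Voronoi cell of site s contains exactly those query points closer to s than to any other site. Compute squared distances from q = (2, -6) to each site:
  (-1 − 2)² + (-6 − -6)² = 9
  (1 − 2)² + (1 − -6)² = 50
  (-5 − 2)² + (2 − -6)² = 113
  (-2 − 2)² + (4 − -6)² = 116
  (-5 − 2)² + (5 − -6)² = 170
Minimum is attained by (-1, -6), so q lies in its Voronoi cell.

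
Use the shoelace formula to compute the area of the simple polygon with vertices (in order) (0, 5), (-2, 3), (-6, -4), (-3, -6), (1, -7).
Area = 46

Shoelace formula: Area = (1/2) |Σ_i (x_i · y_{i+1} − x_{i+1} · y_i)| (indices mod n). Compute each cross term:
  (0)(3) − (-2)(5) = 10
  (-2)(-4) − (-6)(3) = 26
  (-6)(-6) − (-3)(-4) = 24
  (-3)(-7) − (1)(-6) = 27
  (1)(5) − (0)(-7) = 5
Sum = 92, so (signed) Area = 92/2 = 46, |Area| = 46.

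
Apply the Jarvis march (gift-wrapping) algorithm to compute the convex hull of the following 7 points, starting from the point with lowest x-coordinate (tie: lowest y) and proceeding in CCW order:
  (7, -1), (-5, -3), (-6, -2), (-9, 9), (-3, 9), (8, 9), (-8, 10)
Hull (CCW) = [(-9, 9), (-6, -2), (-5, -3), (7, -1), (8, 9), (-8, 10)]

Jarvis march: at each step, from the current hull vertex p, select the next vertex q as the point such that every other point lies strictly to the left of (or on) the directed line p → q. (Equivalently: for every other point r, the cross product (q − p) × (r − p) ≥ 0.)
Starting point (lowest x, tie lowest y): (-9, 9). Wrap until returning to start. Resulting hull: (-9, 9), (-6, -2), (-5, -3), (7, -1), (8, 9), (-8, 10).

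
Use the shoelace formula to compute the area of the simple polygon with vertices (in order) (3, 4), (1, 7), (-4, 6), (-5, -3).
Area = 41

Shoelace formula: Area = (1/2) |Σ_i (x_i · y_{i+1} − x_{i+1} · y_i)| (indices mod n). Compute each cross term:
  (3)(7) − (1)(4) = 17
  (1)(6) − (-4)(7) = 34
  (-4)(-3) − (-5)(6) = 42
  (-5)(4) − (3)(-3) = -11
Sum = 82, so (signed) Area = 82/2 = 41, |Area| = 41.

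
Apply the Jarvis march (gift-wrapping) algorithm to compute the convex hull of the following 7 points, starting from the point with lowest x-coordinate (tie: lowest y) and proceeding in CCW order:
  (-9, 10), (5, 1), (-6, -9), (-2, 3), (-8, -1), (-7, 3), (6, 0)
Hull (CCW) = [(-9, 10), (-8, -1), (-6, -9), (6, 0), (5, 1)]

Jarvis march: at each step, from the current hull vertex p, select the next vertex q as the point such that every other point lies strictly to the left of (or on) the directed line p → q. (Equivalently: for every other point r, the cross product (q − p) × (r − p) ≥ 0.)
Starting point (lowest x, tie lowest y): (-9, 10). Wrap until returning to start. Resulting hull: (-9, 10), (-8, -1), (-6, -9), (6, 0), (5, 1).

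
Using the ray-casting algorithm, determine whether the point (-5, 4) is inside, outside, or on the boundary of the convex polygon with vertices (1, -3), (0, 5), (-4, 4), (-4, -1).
The point (-5, 4) lies strictly outside the polygon

Cast a horizontal ray to the right from the query point and count how many polygon edges it crosses (each edge strictly once or zero times, handled with the usual half-open convention). 
Parity of crossings → even ⇒ outside.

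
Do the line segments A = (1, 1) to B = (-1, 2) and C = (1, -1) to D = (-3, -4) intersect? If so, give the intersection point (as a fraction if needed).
No (intersection of containing lines falls outside at least one segment)

Parametrize and solve: t = -4/5, s = -2/5. At least one of these is outside [0, 1], so the segments do not intersect.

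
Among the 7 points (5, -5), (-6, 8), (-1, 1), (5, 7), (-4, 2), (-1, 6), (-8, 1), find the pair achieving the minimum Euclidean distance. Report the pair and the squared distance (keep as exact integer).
Pair = ((-1, 1), (-4, 2)); squared distance = 10

Compute all C(7, 2) = 21 pairwise squared distances (x_i − x_j)² + (y_i − y_j)². The minimum is 10, attained by the pair ((-1, 1), (-4, 2)).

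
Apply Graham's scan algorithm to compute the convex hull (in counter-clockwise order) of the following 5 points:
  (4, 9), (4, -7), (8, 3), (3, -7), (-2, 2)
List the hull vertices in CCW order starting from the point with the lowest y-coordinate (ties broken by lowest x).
Hull (CCW) = [(3, -7), (4, -7), (8, 3), (4, 9), (-2, 2)]

Graham scan procedure:
  1. Find the pivot p₀ = point with lowest y (tie → lowest x): (3, -7).
  2. Sort the remaining points by polar angle around p₀.
  3. Walk through sorted points, maintaining a stack; pop the top while the last three entries make a non-left turn (cross product ≤ 0).
  4. Final stack is the convex hull in CCW order: (3, -7), (4, -7), (8, 3), (4, 9), (-2, 2).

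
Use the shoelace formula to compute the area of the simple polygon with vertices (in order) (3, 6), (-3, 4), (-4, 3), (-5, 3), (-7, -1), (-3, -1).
Area = 55/2

Shoelace formula: Area = (1/2) |Σ_i (x_i · y_{i+1} − x_{i+1} · y_i)| (indices mod n). Compute each cross term:
  (3)(4) − (-3)(6) = 30
  (-3)(3) − (-4)(4) = 7
  (-4)(3) − (-5)(3) = 3
  (-5)(-1) − (-7)(3) = 26
  (-7)(-1) − (-3)(-1) = 4
  (-3)(6) − (3)(-1) = -15
Sum = 55, so (signed) Area = 55/2 = 55/2, |Area| = 55/2.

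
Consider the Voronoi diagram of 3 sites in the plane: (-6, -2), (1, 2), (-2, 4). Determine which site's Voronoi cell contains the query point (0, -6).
Nearest site = (-6, -2)

The Voronoi cell of site s contains exactly those query points closer to s than to any other site. Compute squared distances from q = (0, -6) to each site:
  (-6 − 0)² + (-2 − -6)² = 52
  (1 − 0)² + (2 − -6)² = 65
  (-2 − 0)² + (4 − -6)² = 104
Minimum is attained by (-6, -2), so q lies in its Voronoi cell.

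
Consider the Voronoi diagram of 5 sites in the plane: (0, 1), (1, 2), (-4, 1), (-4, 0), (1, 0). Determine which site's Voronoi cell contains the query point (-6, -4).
Nearest site = (-4, 0)

The Voronoi cell of site s contains exactly those query points closer to s than to any other site. Compute squared distances from q = (-6, -4) to each site:
  (-4 − -6)² + (0 − -4)² = 20
  (-4 − -6)² + (1 − -4)² = 29
  (0 − -6)² + (1 − -4)² = 61
  (1 − -6)² + (0 − -4)² = 65
  (1 − -6)² + (2 − -4)² = 85
Minimum is attained by (-4, 0), so q lies in its Voronoi cell.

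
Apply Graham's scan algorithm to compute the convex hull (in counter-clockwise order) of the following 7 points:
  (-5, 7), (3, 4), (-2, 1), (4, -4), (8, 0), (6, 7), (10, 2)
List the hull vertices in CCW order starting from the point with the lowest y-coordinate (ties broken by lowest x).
Hull (CCW) = [(4, -4), (10, 2), (6, 7), (-5, 7), (-2, 1)]

Graham scan procedure:
  1. Find the pivot p₀ = point with lowest y (tie → lowest x): (4, -4).
  2. Sort the remaining points by polar angle around p₀.
  3. Walk through sorted points, maintaining a stack; pop the top while the last three entries make a non-left turn (cross product ≤ 0).
  4. Final stack is the convex hull in CCW order: (4, -4), (10, 2), (6, 7), (-5, 7), (-2, 1).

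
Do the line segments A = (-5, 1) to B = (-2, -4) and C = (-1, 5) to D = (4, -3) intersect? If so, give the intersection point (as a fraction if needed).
No (intersection of containing lines falls outside at least one segment)

Parametrize and solve: t = -52, s = -32. At least one of these is outside [0, 1], so the segments do not intersect.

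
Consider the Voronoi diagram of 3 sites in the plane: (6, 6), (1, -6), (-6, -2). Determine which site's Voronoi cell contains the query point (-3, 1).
Nearest site = (-6, -2)

The Voronoi cell of site s contains exactly those query points closer to s than to any other site. Compute squared distances from q = (-3, 1) to each site:
  (-6 − -3)² + (-2 − 1)² = 18
  (1 − -3)² + (-6 − 1)² = 65
  (6 − -3)² + (6 − 1)² = 106
Minimum is attained by (-6, -2), so q lies in its Voronoi cell.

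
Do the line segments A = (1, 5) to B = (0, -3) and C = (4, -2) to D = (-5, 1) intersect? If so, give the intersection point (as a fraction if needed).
Yes; intersection at (7/25, -19/25) (t = 18/25 on AB, s = 31/75 on CD)

Parametrize AB as A + t(B − A) = (1 + -1 t, 5 + -8 t) and CD as C + s(D − C) = (4 + -9 s, -2 + 3 s). Solve the linear system for (t, s). Determinant = 75 ≠ 0, so a unique intersection of the containing lines exists. Solution: t = 18/25, s = 31/75 — both in [0, 1], so the segments cross. Intersection point: (7/25, -19/25).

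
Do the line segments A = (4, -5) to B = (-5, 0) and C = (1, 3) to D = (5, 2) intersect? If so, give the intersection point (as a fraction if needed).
No (intersection of containing lines falls outside at least one segment)

Parametrize and solve: t = 29/11, s = -57/11. At least one of these is outside [0, 1], so the segments do not intersect.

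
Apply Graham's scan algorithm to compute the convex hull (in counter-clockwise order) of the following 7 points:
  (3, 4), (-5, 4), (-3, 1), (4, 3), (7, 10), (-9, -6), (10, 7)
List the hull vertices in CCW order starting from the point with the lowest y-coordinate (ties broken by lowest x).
Hull (CCW) = [(-9, -6), (10, 7), (7, 10), (-5, 4)]

Graham scan procedure:
  1. Find the pivot p₀ = point with lowest y (tie → lowest x): (-9, -6).
  2. Sort the remaining points by polar angle around p₀.
  3. Walk through sorted points, maintaining a stack; pop the top while the last three entries make a non-left turn (cross product ≤ 0).
  4. Final stack is the convex hull in CCW order: (-9, -6), (10, 7), (7, 10), (-5, 4).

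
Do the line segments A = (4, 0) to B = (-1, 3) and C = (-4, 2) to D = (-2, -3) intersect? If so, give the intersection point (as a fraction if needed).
No (intersection of containing lines falls outside at least one segment)

Parametrize and solve: t = 36/19, s = -14/19. At least one of these is outside [0, 1], so the segments do not intersect.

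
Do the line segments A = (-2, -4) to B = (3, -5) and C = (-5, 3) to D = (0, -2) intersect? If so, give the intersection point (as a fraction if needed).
No (intersection of containing lines falls outside at least one segment)

Parametrize and solve: t = 1, s = 8/5. At least one of these is outside [0, 1], so the segments do not intersect.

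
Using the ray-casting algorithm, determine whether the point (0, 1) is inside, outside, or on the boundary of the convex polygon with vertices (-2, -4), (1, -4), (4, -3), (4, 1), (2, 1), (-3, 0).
The point (0, 1) lies strictly outside the polygon

Cast a horizontal ray to the right from the query point and count how many polygon edges it crosses (each edge strictly once or zero times, handled with the usual half-open convention). 
Parity of crossings → even ⇒ outside.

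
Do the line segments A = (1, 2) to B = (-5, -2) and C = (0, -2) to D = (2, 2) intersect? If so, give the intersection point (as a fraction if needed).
No (intersection of containing lines falls outside at least one segment)

Parametrize and solve: t = -1/4, s = 5/4. At least one of these is outside [0, 1], so the segments do not intersect.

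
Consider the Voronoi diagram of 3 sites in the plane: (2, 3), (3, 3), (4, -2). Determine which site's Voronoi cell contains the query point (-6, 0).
Nearest site = (2, 3)

The Voronoi cell of site s contains exactly those query points closer to s than to any other site. Compute squared distances from q = (-6, 0) to each site:
  (2 − -6)² + (3 − 0)² = 73
  (3 − -6)² + (3 − 0)² = 90
  (4 − -6)² + (-2 − 0)² = 104
Minimum is attained by (2, 3), so q lies in its Voronoi cell.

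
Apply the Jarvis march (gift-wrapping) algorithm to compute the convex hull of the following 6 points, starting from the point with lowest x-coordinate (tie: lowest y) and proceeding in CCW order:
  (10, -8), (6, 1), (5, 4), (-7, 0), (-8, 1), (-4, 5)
Hull (CCW) = [(-8, 1), (-7, 0), (10, -8), (5, 4), (-4, 5)]

Jarvis march: at each step, from the current hull vertex p, select the next vertex q as the point such that every other point lies strictly to the left of (or on) the directed line p → q. (Equivalently: for every other point r, the cross product (q − p) × (r − p) ≥ 0.)
Starting point (lowest x, tie lowest y): (-8, 1). Wrap until returning to start. Resulting hull: (-8, 1), (-7, 0), (10, -8), (5, 4), (-4, 5).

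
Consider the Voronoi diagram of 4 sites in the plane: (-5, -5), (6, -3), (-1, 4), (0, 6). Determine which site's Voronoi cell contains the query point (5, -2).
Nearest site = (6, -3)

The Voronoi cell of site s contains exactly those query points closer to s than to any other site. Compute squared distances from q = (5, -2) to each site:
  (6 − 5)² + (-3 − -2)² = 2
  (-1 − 5)² + (4 − -2)² = 72
  (0 − 5)² + (6 − -2)² = 89
  (-5 − 5)² + (-5 − -2)² = 109
Minimum is attained by (6, -3), so q lies in its Voronoi cell.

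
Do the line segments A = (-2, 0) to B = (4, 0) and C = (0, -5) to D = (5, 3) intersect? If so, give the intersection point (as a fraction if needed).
Yes; intersection at (25/8, 0) (t = 41/48 on AB, s = 5/8 on CD)

Parametrize AB as A + t(B − A) = (-2 + 6 t, 0 + 0 t) and CD as C + s(D − C) = (0 + 5 s, -5 + 8 s). Solve the linear system for (t, s). Determinant = -48 ≠ 0, so a unique intersection of the containing lines exists. Solution: t = 41/48, s = 5/8 — both in [0, 1], so the segments cross. Intersection point: (25/8, 0).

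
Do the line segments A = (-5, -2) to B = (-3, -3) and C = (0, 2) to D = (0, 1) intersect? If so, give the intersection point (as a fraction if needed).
No (intersection of containing lines falls outside at least one segment)

Parametrize and solve: t = 5/2, s = 13/2. At least one of these is outside [0, 1], so the segments do not intersect.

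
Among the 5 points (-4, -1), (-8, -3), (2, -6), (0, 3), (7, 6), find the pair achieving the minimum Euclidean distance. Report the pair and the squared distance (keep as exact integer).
Pair = ((-4, -1), (-8, -3)); squared distance = 20

Compute all C(5, 2) = 10 pairwise squared distances (x_i − x_j)² + (y_i − y_j)². The minimum is 20, attained by the pair ((-4, -1), (-8, -3)).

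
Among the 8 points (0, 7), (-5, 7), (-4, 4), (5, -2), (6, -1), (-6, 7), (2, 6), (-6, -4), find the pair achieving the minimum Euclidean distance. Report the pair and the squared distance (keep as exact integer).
Pair = ((-5, 7), (-6, 7)); squared distance = 1

Compute all C(8, 2) = 28 pairwise squared distances (x_i − x_j)² + (y_i − y_j)². The minimum is 1, attained by the pair ((-5, 7), (-6, 7)).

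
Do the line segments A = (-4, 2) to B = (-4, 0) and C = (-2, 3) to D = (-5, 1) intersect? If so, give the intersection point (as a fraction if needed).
Yes; intersection at (-4, 5/3) (t = 1/6 on AB, s = 2/3 on CD)

Parametrize AB as A + t(B − A) = (-4 + 0 t, 2 + -2 t) and CD as C + s(D − C) = (-2 + -3 s, 3 + -2 s). Solve the linear system for (t, s). Determinant = 6 ≠ 0, so a unique intersection of the containing lines exists. Solution: t = 1/6, s = 2/3 — both in [0, 1], so the segments cross. Intersection point: (-4, 5/3).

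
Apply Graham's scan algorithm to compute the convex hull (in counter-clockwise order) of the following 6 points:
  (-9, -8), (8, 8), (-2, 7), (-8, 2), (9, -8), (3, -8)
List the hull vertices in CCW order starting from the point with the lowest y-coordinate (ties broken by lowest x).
Hull (CCW) = [(-9, -8), (9, -8), (8, 8), (-2, 7), (-8, 2)]

Graham scan procedure:
  1. Find the pivot p₀ = point with lowest y (tie → lowest x): (-9, -8).
  2. Sort the remaining points by polar angle around p₀.
  3. Walk through sorted points, maintaining a stack; pop the top while the last three entries make a non-left turn (cross product ≤ 0).
  4. Final stack is the convex hull in CCW order: (-9, -8), (9, -8), (8, 8), (-2, 7), (-8, 2).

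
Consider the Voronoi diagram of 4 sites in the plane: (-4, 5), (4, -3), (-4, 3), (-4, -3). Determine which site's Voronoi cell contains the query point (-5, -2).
Nearest site = (-4, -3)

The Voronoi cell of site s contains exactly those query points closer to s than to any other site. Compute squared distances from q = (-5, -2) to each site:
  (-4 − -5)² + (-3 − -2)² = 2
  (-4 − -5)² + (3 − -2)² = 26
  (-4 − -5)² + (5 − -2)² = 50
  (4 − -5)² + (-3 − -2)² = 82
Minimum is attained by (-4, -3), so q lies in its Voronoi cell.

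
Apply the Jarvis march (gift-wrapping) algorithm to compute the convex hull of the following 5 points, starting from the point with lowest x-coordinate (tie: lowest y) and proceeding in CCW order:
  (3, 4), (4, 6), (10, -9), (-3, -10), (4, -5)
Hull (CCW) = [(-3, -10), (10, -9), (4, 6), (3, 4)]

Jarvis march: at each step, from the current hull vertex p, select the next vertex q as the point such that every other point lies strictly to the left of (or on) the directed line p → q. (Equivalently: for every other point r, the cross product (q − p) × (r − p) ≥ 0.)
Starting point (lowest x, tie lowest y): (-3, -10). Wrap until returning to start. Resulting hull: (-3, -10), (10, -9), (4, 6), (3, 4).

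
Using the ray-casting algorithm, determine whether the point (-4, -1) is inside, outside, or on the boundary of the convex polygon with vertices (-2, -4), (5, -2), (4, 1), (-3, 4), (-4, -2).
The point (-4, -1) lies strictly outside the polygon

Cast a horizontal ray to the right from the query point and count how many polygon edges it crosses (each edge strictly once or zero times, handled with the usual half-open convention). 
Parity of crossings → even ⇒ outside.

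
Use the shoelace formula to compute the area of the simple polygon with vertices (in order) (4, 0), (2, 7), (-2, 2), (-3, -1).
Area = 29

Shoelace formula: Area = (1/2) |Σ_i (x_i · y_{i+1} − x_{i+1} · y_i)| (indices mod n). Compute each cross term:
  (4)(7) − (2)(0) = 28
  (2)(2) − (-2)(7) = 18
  (-2)(-1) − (-3)(2) = 8
  (-3)(0) − (4)(-1) = 4
Sum = 58, so (signed) Area = 58/2 = 29, |Area| = 29.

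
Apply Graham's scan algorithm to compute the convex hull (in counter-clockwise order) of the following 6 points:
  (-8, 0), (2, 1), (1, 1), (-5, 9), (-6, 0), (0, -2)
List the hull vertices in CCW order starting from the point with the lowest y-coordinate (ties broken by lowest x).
Hull (CCW) = [(0, -2), (2, 1), (-5, 9), (-8, 0)]

Graham scan procedure:
  1. Find the pivot p₀ = point with lowest y (tie → lowest x): (0, -2).
  2. Sort the remaining points by polar angle around p₀.
  3. Walk through sorted points, maintaining a stack; pop the top while the last three entries make a non-left turn (cross product ≤ 0).
  4. Final stack is the convex hull in CCW order: (0, -2), (2, 1), (-5, 9), (-8, 0).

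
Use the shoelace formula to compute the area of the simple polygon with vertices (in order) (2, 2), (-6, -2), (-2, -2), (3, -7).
Area = 28

Shoelace formula: Area = (1/2) |Σ_i (x_i · y_{i+1} − x_{i+1} · y_i)| (indices mod n). Compute each cross term:
  (2)(-2) − (-6)(2) = 8
  (-6)(-2) − (-2)(-2) = 8
  (-2)(-7) − (3)(-2) = 20
  (3)(2) − (2)(-7) = 20
Sum = 56, so (signed) Area = 56/2 = 28, |Area| = 28.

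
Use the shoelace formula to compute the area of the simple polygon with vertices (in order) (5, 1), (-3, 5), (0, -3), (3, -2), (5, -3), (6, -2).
Area = 71/2

Shoelace formula: Area = (1/2) |Σ_i (x_i · y_{i+1} − x_{i+1} · y_i)| (indices mod n). Compute each cross term:
  (5)(5) − (-3)(1) = 28
  (-3)(-3) − (0)(5) = 9
  (0)(-2) − (3)(-3) = 9
  (3)(-3) − (5)(-2) = 1
  (5)(-2) − (6)(-3) = 8
  (6)(1) − (5)(-2) = 16
Sum = 71, so (signed) Area = 71/2 = 71/2, |Area| = 71/2.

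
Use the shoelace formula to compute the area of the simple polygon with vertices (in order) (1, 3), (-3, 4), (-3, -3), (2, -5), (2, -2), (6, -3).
Area = 44

Shoelace formula: Area = (1/2) |Σ_i (x_i · y_{i+1} − x_{i+1} · y_i)| (indices mod n). Compute each cross term:
  (1)(4) − (-3)(3) = 13
  (-3)(-3) − (-3)(4) = 21
  (-3)(-5) − (2)(-3) = 21
  (2)(-2) − (2)(-5) = 6
  (2)(-3) − (6)(-2) = 6
  (6)(3) − (1)(-3) = 21
Sum = 88, so (signed) Area = 88/2 = 44, |Area| = 44.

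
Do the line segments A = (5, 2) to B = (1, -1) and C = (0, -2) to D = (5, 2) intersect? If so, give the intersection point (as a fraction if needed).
Yes; intersection at (5, 2) (t = 0 on AB, s = 1 on CD)

Parametrize AB as A + t(B − A) = (5 + -4 t, 2 + -3 t) and CD as C + s(D − C) = (0 + 5 s, -2 + 4 s). Solve the linear system for (t, s). Determinant = 1 ≠ 0, so a unique intersection of the containing lines exists. Solution: t = 0, s = 1 — both in [0, 1], so the segments cross. Intersection point: (5, 2).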